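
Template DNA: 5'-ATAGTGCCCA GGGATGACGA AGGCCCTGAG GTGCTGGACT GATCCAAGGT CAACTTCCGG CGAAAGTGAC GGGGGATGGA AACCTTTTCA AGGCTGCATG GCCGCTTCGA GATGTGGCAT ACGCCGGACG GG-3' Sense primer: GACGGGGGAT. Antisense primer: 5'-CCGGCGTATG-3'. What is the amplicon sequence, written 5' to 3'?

Scanning the template, GACGGGGGAT occurs at positions 68–77; this primer anneals to the bottom strand there with its 3' end pointing downstream.
Taking the reverse complement of CCGGCGTATG gives CATACGCCGG, found at positions 118–127 on the template; the primer anneals here to the top strand with its 3' end pointing upstream.
The product is the template from position 68 through 127 (60 bp).

5'-GACGGGGGATGGAAACCTTTTCAAGGCTGCATGGCCGCTTCGAGATGTGGCATACGCCGG-3'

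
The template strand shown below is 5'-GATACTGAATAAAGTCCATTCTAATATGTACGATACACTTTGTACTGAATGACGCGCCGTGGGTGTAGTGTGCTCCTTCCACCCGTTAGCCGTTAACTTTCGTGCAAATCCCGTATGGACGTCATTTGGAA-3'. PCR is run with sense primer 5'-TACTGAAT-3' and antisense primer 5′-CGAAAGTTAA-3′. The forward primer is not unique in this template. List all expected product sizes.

100 bp, 60 bp

The forward primer TACTGAAT matches the top strand at positions 3–10, 43–50.
The reverse primer's reverse complement is TTAACTTTCG, matching at positions 93–102.
Each forward site pairs with the reverse site to give a product ending at position 102: sizes 100, 60 bp.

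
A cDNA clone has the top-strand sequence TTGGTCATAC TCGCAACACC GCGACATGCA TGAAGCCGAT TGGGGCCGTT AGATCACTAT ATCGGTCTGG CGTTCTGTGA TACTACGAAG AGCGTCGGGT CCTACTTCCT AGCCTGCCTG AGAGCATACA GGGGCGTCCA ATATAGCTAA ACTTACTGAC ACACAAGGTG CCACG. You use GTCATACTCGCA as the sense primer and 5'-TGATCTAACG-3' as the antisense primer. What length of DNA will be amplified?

Forward primer GTCATACTCGCA is found on the top strand at positions 4–15.
Reverse complement of the reverse primer: CGTTAGATCA. This occurs on the top strand at positions 47–56.
Amplicon spans positions 4–56: 53 bp.

53 bp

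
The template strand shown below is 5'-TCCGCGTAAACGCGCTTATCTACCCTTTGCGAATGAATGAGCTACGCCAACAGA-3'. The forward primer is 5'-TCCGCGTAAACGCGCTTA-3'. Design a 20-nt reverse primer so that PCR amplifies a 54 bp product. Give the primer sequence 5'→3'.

The forward primer binds at positions 1–18, so a 54 bp product ends at position 1 + 54 − 1 = 54.
The reverse primer anneals to the top strand over positions 35–54, i.e. to GAATGAGCTACGCCAACAGA.
Its sequence written 5'→3' is the reverse complement: TCTGTTGGCGTAGCTCATTC.

5'-TCTGTTGGCGTAGCTCATTC-3'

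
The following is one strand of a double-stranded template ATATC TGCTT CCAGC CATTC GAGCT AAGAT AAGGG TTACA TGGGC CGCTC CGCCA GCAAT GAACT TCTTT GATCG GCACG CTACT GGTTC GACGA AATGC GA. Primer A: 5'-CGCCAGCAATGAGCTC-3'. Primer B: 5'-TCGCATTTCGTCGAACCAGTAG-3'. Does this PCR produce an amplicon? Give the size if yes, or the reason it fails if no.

Primer A (CGCCAGCAATGAGCTC) does not match the top strand, and its reverse complement GAGCTCATTGCTGGCG does not match either.
With no annealing site for primer A, no amplification occurs.

No product — primer A has no binding site in the template.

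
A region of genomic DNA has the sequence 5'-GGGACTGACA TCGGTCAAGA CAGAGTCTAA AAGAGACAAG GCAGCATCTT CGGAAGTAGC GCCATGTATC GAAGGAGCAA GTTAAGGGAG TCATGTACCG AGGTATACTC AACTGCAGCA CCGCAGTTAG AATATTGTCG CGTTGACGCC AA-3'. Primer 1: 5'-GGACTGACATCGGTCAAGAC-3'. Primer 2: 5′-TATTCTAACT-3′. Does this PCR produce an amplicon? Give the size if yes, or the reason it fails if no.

Primer 1 (GGACTGACATCGGTCAAGAC) matches the top strand at positions 2–21; it acts as a forward primer.
Primer 2's reverse complement is AGTTAGAATA, matching the top strand at positions 125–134; it acts as a reverse primer.
The 3' ends face each other across positions 2–134, giving a 133 bp product.

Yes — a 133 bp product.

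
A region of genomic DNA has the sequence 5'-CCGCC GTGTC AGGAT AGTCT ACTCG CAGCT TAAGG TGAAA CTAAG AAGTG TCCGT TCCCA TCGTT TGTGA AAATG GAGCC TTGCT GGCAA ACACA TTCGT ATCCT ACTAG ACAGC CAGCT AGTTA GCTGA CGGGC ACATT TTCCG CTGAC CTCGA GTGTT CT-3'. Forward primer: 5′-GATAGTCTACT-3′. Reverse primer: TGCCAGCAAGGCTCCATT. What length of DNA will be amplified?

77 bp

Forward primer GATAGTCTACT is found on the top strand at positions 13–23.
The reverse primer's reverse complement is AATGGAGCCTTGCTGGCA, which matches the template at positions 72–89.
Amplicon spans positions 13–89: 77 bp.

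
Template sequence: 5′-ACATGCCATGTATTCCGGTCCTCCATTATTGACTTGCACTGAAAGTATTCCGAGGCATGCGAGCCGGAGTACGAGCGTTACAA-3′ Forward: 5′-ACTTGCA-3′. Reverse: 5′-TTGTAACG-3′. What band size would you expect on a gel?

52 bp

Scanning the template, ACTTGCA occurs at positions 32–38; this primer anneals to the bottom strand there with its 3' end pointing downstream.
The reverse primer's reverse complement is CGTTACAA, which matches the template at positions 76–83.
Product length = (reverse-primer end) − (forward-primer start) + 1 = 83 − 32 + 1 = 52 bp.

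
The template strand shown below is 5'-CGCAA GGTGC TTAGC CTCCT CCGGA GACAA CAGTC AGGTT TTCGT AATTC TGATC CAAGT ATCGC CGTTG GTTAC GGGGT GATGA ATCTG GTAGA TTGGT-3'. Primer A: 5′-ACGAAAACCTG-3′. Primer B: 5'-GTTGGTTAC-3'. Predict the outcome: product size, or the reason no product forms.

Primer A (ACGAAAACCTG) has reverse complement CAGGTTTTCGT, which matches the top strand at positions 35–45; primer A anneals to the top strand there with its 3' end pointing upstream toward position 35.
Primer B (GTTGGTTAC) matches the top strand directly at positions 67–75; it anneals to the bottom strand with its 3' end pointing downstream toward position 75.
The 3' ends diverge (primer A extends toward position 1, primer B toward position 100), so the primers never converge on a shared product.

No product — the primers' 3' ends point away from each other.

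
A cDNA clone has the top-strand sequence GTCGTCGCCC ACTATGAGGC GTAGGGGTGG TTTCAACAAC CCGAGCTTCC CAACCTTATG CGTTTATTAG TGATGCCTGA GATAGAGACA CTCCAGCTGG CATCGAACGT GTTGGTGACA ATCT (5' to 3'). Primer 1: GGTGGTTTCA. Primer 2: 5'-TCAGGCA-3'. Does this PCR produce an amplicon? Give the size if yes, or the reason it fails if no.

Primer 1 (GGTGGTTTCA) matches the top strand at positions 26–35; it acts as a forward primer.
Primer 2's reverse complement is TGCCTGA, matching the top strand at positions 74–80; it acts as a reverse primer.
The 3' ends face each other across positions 26–80, giving a 55 bp product.

Yes — a 55 bp product.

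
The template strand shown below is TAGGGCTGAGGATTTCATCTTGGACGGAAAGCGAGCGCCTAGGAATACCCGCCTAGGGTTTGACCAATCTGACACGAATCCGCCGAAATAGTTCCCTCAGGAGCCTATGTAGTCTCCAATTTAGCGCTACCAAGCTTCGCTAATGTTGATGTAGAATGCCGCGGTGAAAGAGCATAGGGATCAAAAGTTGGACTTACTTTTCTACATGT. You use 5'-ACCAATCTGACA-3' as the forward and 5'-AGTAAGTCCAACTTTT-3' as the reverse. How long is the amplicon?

The forward primer matches the template at positions 63–74.
The reverse primer's reverse complement is AAAAGTTGGACTTACT, which matches the template at positions 183–198.
The product runs from position 63 to position 198, so its length is 198 − 63 + 1 = 136 bp.

136 bp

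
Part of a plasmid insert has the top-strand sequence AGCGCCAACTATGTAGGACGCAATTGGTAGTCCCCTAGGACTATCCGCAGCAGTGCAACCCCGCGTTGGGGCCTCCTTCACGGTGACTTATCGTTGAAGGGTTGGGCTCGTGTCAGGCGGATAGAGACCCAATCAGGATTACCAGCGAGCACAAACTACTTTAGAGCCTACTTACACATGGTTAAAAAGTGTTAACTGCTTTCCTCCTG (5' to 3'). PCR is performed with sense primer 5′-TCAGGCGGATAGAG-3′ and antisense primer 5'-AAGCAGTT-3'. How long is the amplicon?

89 bp

Scanning the template, TCAGGCGGATAGAG occurs at positions 113–126; this primer anneals to the bottom strand there with its 3' end pointing downstream.
The reverse primer's reverse complement is AACTGCTT, which matches the template at positions 194–201.
The product runs from position 113 to position 201, so its length is 201 − 113 + 1 = 89 bp.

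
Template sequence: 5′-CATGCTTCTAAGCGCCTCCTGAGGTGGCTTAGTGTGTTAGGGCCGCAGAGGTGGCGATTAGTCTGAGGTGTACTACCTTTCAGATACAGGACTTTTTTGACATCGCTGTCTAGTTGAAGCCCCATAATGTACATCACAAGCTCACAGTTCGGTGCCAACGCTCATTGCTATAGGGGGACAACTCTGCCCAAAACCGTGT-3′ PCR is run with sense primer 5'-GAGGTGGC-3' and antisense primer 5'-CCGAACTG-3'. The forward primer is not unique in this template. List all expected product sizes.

The forward primer GAGGTGGC matches the top strand at positions 21–28, 48–55.
The reverse primer's reverse complement is CAGTTCGG, matching at positions 145–152.
Each forward site pairs with the reverse site to give a product ending at position 152: sizes 132, 105 bp.

132 bp, 105 bp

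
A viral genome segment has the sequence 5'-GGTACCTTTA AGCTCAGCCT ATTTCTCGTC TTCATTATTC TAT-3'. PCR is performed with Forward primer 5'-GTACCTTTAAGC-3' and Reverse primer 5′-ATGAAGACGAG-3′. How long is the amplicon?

34 bp

The forward primer matches the template at positions 2–13.
The reverse primer's reverse complement is CTCGTCTTCAT, which matches the template at positions 25–35.
The product runs from position 2 to position 35, so its length is 35 − 2 + 1 = 34 bp.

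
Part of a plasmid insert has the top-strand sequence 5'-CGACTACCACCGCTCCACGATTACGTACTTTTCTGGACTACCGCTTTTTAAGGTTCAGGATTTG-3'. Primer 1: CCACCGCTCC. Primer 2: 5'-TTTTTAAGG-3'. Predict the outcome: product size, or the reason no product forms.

No product — both primers anneal to the same strand and extend in the same direction.

Primer 1 (CCACCGCTCC) matches the top strand at positions 7–16 (3' end points downstream).
Primer 2 (TTTTTAAGG) also matches the top strand directly, at positions 45–53 — its reverse complement CCTTAAAAA is not present.
Both primers anneal to the bottom strand with 3' ends pointing the same way, so neither can prime synthesis back toward the other.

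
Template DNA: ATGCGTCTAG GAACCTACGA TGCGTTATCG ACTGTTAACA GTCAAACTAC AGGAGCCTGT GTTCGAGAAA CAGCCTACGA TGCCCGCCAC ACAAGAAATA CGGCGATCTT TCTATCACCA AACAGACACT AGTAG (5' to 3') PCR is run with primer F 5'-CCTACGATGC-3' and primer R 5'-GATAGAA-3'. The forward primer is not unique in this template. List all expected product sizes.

103 bp, 43 bp

The forward primer CCTACGATGC matches the top strand at positions 14–23, 74–83.
The reverse primer's reverse complement is TTCTATC, matching at positions 110–116.
Each forward site pairs with the reverse site to give a product ending at position 116: sizes 103, 43 bp.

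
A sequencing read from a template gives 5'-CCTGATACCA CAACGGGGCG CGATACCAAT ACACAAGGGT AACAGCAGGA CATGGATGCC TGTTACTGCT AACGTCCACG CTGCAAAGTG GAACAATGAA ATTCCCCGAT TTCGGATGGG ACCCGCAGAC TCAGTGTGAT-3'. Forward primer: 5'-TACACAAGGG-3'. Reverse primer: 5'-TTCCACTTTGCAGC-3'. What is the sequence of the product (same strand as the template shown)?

5'-TACACAAGGGTAACAGCAGGACATGGATGCCTGTTACTGCTAACGTCCACGCTGCAAAGTGGAA-3'

Forward primer TACACAAGGG is found on the top strand at positions 30–39.
The reverse primer's reverse complement is GCTGCAAAGTGGAA, which matches the template at positions 80–93.
The product is the template from position 30 through 93 (64 bp).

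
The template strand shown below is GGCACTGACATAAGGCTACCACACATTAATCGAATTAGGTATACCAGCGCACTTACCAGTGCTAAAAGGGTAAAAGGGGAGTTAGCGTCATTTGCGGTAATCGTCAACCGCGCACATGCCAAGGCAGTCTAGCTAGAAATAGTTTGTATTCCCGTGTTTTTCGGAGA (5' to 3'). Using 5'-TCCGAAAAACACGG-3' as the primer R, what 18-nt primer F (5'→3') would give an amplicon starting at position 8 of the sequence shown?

The reverse primer's reverse complement CCGTGTTTTTCGGA matches the template at positions 152–165; the product starts at position 8.
The forward primer is identical to the top strand over positions 8–25: ACATAAGGCTACCACACA.

5'-ACATAAGGCTACCACACA-3'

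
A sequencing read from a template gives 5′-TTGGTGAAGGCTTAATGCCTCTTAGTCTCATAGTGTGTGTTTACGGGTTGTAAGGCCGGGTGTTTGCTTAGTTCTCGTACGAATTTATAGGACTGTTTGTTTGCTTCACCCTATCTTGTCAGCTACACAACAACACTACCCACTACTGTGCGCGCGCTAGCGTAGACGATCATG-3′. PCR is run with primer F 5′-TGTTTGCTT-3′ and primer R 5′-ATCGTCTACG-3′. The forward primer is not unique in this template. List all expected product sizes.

The forward primer TGTTTGCTT matches the top strand at positions 61–69, 98–106.
The reverse primer's reverse complement is CGTAGACGAT, matching at positions 161–170.
Each forward site pairs with the reverse site to give a product ending at position 170: sizes 110, 73 bp.

110 bp, 73 bp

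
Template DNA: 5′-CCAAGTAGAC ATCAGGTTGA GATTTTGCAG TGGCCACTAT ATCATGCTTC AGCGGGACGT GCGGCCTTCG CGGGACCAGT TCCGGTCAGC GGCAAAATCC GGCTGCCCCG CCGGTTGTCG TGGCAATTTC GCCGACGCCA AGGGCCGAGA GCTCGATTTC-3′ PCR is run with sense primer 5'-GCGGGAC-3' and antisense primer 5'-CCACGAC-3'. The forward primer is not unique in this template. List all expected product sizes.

72 bp, 54 bp

The forward primer GCGGGAC matches the top strand at positions 52–58, 70–76.
The reverse primer's reverse complement is GTCGTGG, matching at positions 117–123.
Each forward site pairs with the reverse site to give a product ending at position 123: sizes 72, 54 bp.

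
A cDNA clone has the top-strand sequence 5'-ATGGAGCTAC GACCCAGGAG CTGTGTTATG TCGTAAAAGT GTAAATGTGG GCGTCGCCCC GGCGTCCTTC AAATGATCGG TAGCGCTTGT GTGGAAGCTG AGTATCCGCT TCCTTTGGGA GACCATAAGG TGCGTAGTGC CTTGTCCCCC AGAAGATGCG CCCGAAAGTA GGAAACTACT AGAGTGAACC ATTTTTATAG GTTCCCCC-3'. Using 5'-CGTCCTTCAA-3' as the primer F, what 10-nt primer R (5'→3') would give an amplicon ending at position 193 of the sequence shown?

5'-AATGGTTCAC-3'

The forward primer binds at positions 63–72; the product's 3' end on the top strand is position 193.
The reverse primer anneals to the top strand over positions 184–193, i.e. to GTGAACCATT.
Its sequence written 5'→3' is the reverse complement: AATGGTTCAC.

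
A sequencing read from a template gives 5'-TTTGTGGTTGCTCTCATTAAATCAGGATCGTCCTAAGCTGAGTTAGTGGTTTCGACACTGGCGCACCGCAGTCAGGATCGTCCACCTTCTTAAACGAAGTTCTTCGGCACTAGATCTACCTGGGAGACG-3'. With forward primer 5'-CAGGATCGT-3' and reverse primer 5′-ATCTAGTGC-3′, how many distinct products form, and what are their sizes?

The forward primer CAGGATCGT matches the top strand at positions 23–31, 73–81.
The reverse primer's reverse complement is GCACTAGAT, matching at positions 107–115.
Each forward site pairs with the reverse site to give a product ending at position 115: sizes 93, 43 bp.

Two products: 93 bp, 43 bp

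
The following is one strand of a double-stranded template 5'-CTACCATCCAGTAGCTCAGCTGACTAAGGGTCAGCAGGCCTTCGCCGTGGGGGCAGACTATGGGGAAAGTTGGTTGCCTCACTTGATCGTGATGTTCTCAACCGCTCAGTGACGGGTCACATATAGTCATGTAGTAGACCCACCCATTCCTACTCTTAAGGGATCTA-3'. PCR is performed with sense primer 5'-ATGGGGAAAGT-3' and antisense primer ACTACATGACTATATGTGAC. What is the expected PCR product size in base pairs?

Forward primer ATGGGGAAAGT is found on the top strand at positions 60–70.
Taking the reverse complement of ACTACATGACTATATGTGAC gives GTCACATATAGTCATGTAGT, found at positions 116–135 on the template; the primer anneals here to the top strand with its 3' end pointing upstream.
Amplicon spans positions 60–135: 76 bp.

76 bp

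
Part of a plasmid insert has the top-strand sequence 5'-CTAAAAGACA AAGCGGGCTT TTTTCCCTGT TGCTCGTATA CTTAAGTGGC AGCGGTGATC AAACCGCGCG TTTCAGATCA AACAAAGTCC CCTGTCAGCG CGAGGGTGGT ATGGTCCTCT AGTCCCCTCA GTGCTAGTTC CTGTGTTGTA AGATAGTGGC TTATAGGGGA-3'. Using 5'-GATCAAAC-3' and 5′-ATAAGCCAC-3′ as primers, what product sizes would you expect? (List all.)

108 bp, 89 bp

The forward primer GATCAAAC matches the top strand at positions 57–64, 76–83.
The reverse primer's reverse complement is GTGGCTTAT, matching at positions 156–164.
Each forward site pairs with the reverse site to give a product ending at position 164: sizes 108, 89 bp.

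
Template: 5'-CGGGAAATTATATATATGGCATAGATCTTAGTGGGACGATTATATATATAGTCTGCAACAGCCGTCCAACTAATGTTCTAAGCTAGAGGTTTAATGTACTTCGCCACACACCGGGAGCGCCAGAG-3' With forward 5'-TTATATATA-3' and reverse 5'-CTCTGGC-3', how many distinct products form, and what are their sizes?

Two products: 118 bp, 86 bp

The forward primer TTATATATA matches the top strand at positions 8–16, 40–48.
The reverse primer's reverse complement is GCCAGAG, matching at positions 119–125.
Each forward site pairs with the reverse site to give a product ending at position 125: sizes 118, 86 bp.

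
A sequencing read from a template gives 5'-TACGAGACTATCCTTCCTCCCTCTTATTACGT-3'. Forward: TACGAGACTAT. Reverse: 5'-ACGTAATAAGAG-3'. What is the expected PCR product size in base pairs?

32 bp

The forward primer matches the template at positions 1–11.
Reverse complement of the reverse primer: CTCTTATTACGT. This occurs on the top strand at positions 21–32.
Product length = (reverse-primer end) − (forward-primer start) + 1 = 32 − 1 + 1 = 32 bp.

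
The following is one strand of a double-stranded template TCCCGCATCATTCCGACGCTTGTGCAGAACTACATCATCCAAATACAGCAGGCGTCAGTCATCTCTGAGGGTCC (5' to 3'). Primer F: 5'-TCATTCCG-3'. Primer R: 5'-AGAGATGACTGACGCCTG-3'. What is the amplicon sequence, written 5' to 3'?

The forward primer matches the template at positions 8–15.
Taking the reverse complement of AGAGATGACTGACGCCTG gives CAGGCGTCAGTCATCTCT, found at positions 49–66 on the template; the primer anneals here to the top strand with its 3' end pointing upstream.
The product is the template from position 8 through 66 (59 bp).

5'-TCATTCCGACGCTTGTGCAGAACTACATCATCCAAATACAGCAGGCGTCAGTCATCTCT-3'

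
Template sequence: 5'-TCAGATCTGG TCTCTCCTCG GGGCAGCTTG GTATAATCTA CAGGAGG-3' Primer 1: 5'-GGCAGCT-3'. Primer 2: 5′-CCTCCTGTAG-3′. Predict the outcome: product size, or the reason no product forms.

Yes — a 26 bp product.

Primer 1 (GGCAGCT) matches the top strand at positions 22–28; it acts as a forward primer.
Primer 2's reverse complement is CTACAGGAGG, matching the top strand at positions 38–47; it acts as a reverse primer.
The 3' ends face each other across positions 22–47, giving a 26 bp product.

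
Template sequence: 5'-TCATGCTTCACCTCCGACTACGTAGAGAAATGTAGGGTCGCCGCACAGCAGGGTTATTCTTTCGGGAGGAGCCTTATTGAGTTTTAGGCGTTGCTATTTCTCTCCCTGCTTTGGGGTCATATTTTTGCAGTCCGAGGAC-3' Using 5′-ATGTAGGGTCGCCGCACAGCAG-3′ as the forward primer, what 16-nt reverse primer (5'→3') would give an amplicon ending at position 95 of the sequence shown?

5'-AGCAACGCCTAAAACT-3'

The forward primer binds at positions 30–51; the product's 3' end on the top strand is position 95.
The reverse primer anneals to the top strand over positions 80–95, i.e. to AGTTTTAGGCGTTGCT.
Its sequence written 5'→3' is the reverse complement: AGCAACGCCTAAAACT.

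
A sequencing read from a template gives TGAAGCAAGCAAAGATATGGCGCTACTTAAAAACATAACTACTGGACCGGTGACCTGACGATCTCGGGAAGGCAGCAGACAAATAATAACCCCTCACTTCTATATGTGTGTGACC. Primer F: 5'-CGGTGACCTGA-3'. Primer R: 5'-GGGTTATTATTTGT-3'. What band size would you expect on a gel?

Scanning the template, CGGTGACCTGA occurs at positions 48–58; this primer anneals to the bottom strand there with its 3' end pointing downstream.
Taking the reverse complement of GGGTTATTATTTGT gives ACAAATAATAACCC, found at positions 79–92 on the template; the primer anneals here to the top strand with its 3' end pointing upstream.
Amplicon spans positions 48–92: 45 bp.

45 bp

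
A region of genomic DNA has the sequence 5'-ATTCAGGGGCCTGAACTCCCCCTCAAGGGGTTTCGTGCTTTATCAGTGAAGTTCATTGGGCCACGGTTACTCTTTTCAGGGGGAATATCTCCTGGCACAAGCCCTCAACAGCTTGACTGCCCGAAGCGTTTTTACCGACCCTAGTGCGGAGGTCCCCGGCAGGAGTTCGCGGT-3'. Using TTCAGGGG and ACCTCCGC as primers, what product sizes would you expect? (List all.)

152 bp, 79 bp

The forward primer TTCAGGGG matches the top strand at positions 2–9, 75–82.
The reverse primer's reverse complement is GCGGAGGT, matching at positions 146–153.
Each forward site pairs with the reverse site to give a product ending at position 153: sizes 152, 79 bp.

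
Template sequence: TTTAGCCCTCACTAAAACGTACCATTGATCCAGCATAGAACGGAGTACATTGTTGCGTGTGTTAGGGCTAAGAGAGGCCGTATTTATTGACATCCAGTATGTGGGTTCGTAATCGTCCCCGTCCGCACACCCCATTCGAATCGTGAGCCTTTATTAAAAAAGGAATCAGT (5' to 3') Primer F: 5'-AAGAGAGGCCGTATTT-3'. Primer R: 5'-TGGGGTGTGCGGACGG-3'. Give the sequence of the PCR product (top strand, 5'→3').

Forward primer AAGAGAGGCCGTATTT is found on the top strand at positions 70–85.
Taking the reverse complement of TGGGGTGTGCGGACGG gives CCGTCCGCACACCCCA, found at positions 119–134 on the template; the primer anneals here to the top strand with its 3' end pointing upstream.
The product is the template from position 70 through 134 (65 bp).

5'-AAGAGAGGCCGTATTTATTGACATCCAGTATGTGGGTTCGTAATCGTCCCCGTCCGCACACCCCA-3'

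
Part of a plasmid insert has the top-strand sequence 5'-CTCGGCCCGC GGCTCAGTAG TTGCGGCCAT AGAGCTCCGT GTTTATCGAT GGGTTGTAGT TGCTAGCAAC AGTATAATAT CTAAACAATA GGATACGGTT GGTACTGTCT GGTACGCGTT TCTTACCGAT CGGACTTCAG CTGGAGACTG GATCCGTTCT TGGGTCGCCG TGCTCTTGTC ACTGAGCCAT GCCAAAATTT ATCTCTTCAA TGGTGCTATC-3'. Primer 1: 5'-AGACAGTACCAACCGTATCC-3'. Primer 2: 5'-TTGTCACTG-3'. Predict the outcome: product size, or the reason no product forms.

Primer 1 (AGACAGTACCAACCGTATCC) has reverse complement GGATACGGTTGGTACTGTCT, which matches the top strand at positions 91–110; primer 1 anneals to the top strand there with its 3' end pointing upstream toward position 91.
Primer 2 (TTGTCACTG) matches the top strand directly at positions 176–184; it anneals to the bottom strand with its 3' end pointing downstream toward position 184.
The 3' ends diverge (primer 1 extends toward position 1, primer 2 toward position 220), so the primers never converge on a shared product.

No product — the primers' 3' ends point away from each other.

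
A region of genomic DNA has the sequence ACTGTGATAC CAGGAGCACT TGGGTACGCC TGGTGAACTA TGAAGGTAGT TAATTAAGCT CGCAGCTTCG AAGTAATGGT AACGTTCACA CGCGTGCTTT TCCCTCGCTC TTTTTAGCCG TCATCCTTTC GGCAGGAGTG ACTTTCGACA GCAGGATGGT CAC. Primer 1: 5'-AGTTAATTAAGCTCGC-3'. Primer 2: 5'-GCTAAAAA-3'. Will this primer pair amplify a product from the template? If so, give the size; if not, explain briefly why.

Primer 1 (AGTTAATTAAGCTCGC) matches the top strand at positions 48–63; it acts as a forward primer.
Primer 2's reverse complement is TTTTTAGC, matching the top strand at positions 111–118; it acts as a reverse primer.
The 3' ends face each other across positions 48–118, giving a 71 bp product.

Yes — a 71 bp product.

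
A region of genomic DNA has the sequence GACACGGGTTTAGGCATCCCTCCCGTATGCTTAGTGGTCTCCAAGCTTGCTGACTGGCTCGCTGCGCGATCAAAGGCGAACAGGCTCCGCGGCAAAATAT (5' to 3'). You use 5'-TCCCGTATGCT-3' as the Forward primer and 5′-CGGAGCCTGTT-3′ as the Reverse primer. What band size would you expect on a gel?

69 bp

Forward primer TCCCGTATGCT is found on the top strand at positions 21–31.
The reverse primer's reverse complement is AACAGGCTCCG, which matches the template at positions 79–89.
The product runs from position 21 to position 89, so its length is 89 − 21 + 1 = 69 bp.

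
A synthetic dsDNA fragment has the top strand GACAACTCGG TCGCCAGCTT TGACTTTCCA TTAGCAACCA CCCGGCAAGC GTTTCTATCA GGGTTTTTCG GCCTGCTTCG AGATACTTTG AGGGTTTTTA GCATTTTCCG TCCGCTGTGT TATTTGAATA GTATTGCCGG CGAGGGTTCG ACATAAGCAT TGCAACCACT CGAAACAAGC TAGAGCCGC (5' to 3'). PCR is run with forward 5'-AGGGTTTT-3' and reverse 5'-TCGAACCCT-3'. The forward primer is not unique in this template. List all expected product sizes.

The forward primer AGGGTTTT matches the top strand at positions 60–67, 91–98.
The reverse primer's reverse complement is AGGGTTCGA, matching at positions 143–151.
Each forward site pairs with the reverse site to give a product ending at position 151: sizes 92, 61 bp.

92 bp, 61 bp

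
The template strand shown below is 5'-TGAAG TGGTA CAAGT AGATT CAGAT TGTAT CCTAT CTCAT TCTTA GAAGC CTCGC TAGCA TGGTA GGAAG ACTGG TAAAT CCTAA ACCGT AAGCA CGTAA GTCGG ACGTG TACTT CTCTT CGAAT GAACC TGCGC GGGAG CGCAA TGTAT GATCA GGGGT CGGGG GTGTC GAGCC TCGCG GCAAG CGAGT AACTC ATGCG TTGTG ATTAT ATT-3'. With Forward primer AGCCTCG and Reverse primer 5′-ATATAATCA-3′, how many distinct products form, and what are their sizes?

The forward primer AGCCTCG matches the top strand at positions 48–54, 172–178.
The reverse primer's reverse complement is TGATTATAT, matching at positions 204–212.
Each forward site pairs with the reverse site to give a product ending at position 212: sizes 165, 41 bp.

Two products: 165 bp, 41 bp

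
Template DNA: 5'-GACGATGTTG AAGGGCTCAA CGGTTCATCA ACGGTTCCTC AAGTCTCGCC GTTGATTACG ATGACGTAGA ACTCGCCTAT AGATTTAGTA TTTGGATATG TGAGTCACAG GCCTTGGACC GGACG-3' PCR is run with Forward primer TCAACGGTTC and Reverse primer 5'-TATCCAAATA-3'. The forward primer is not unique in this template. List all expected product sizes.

82 bp, 71 bp

The forward primer TCAACGGTTC matches the top strand at positions 17–26, 28–37.
The reverse primer's reverse complement is TATTTGGATA, matching at positions 89–98.
Each forward site pairs with the reverse site to give a product ending at position 98: sizes 82, 71 bp.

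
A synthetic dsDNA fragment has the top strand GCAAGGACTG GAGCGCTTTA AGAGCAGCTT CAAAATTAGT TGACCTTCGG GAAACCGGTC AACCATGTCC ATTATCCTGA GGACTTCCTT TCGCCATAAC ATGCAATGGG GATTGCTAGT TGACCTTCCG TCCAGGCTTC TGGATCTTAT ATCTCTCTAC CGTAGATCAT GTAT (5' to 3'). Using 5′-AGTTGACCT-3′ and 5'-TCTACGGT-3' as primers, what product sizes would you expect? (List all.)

129 bp, 49 bp

The forward primer AGTTGACCT matches the top strand at positions 38–46, 118–126.
The reverse primer's reverse complement is ACCGTAGA, matching at positions 159–166.
Each forward site pairs with the reverse site to give a product ending at position 166: sizes 129, 49 bp.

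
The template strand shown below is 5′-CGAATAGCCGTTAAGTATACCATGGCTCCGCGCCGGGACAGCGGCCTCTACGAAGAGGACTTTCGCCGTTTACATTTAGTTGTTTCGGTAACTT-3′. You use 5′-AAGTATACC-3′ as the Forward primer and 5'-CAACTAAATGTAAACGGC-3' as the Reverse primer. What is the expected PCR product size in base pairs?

Forward primer AAGTATACC is found on the top strand at positions 13–21.
The reverse primer's reverse complement is GCCGTTTACATTTAGTTG, which matches the template at positions 65–82.
The product runs from position 13 to position 82, so its length is 82 − 13 + 1 = 70 bp.

70 bp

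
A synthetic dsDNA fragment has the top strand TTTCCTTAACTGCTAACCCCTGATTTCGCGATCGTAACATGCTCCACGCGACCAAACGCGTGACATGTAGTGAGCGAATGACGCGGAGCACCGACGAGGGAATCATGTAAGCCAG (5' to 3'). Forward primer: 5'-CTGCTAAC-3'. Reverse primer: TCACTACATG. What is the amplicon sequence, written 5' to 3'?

The forward primer matches the template at positions 10–17.
Reverse complement of the reverse primer: CATGTAGTGA. This occurs on the top strand at positions 64–73.
The product is the template from position 10 through 73 (64 bp).

5'-CTGCTAACCCCTGATTTCGCGATCGTAACATGCTCCACGCGACCAAACGCGTGACATGTAGTGA-3'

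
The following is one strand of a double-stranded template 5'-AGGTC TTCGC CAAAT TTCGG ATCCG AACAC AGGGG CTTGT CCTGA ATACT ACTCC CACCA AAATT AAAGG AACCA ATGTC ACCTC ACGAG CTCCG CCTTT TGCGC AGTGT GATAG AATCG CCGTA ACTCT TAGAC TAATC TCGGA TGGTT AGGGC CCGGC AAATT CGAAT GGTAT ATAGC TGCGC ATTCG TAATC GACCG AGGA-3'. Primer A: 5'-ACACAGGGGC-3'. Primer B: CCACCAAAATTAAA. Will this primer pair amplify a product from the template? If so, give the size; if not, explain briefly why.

Primer A (ACACAGGGGC) matches the top strand at positions 27–36 (3' end points downstream).
Primer B (CCACCAAAATTAAA) also matches the top strand directly, at positions 55–68 — its reverse complement TTTAATTTTGGTGG is not present.
Both primers anneal to the bottom strand with 3' ends pointing the same way, so neither can prime synthesis back toward the other.

No product — both primers anneal to the same strand and extend in the same direction.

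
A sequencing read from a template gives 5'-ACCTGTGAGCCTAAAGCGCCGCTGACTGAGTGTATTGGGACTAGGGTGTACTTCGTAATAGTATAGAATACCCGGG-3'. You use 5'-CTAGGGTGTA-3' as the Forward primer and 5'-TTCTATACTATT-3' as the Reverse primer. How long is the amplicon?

28 bp

The forward primer matches the template at positions 41–50.
The reverse primer's reverse complement is AATAGTATAGAA, which matches the template at positions 57–68.
Product length = (reverse-primer end) − (forward-primer start) + 1 = 68 − 41 + 1 = 28 bp.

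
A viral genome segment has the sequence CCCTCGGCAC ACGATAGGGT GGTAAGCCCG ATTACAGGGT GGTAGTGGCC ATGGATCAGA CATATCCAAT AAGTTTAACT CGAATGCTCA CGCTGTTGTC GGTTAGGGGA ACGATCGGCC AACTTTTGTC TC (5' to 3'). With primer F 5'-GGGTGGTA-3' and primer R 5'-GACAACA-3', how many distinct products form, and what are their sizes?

The forward primer GGGTGGTA matches the top strand at positions 17–24, 37–44.
The reverse primer's reverse complement is TGTTGTC, matching at positions 94–100.
Each forward site pairs with the reverse site to give a product ending at position 100: sizes 84, 64 bp.

Two products: 84 bp, 64 bp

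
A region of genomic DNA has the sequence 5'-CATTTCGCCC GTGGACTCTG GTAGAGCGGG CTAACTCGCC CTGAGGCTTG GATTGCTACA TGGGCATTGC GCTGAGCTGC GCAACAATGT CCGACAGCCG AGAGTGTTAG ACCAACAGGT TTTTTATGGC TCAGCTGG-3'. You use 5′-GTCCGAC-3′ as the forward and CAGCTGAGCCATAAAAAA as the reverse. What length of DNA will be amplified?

Scanning the template, GTCCGAC occurs at positions 89–95; this primer anneals to the bottom strand there with its 3' end pointing downstream.
Taking the reverse complement of CAGCTGAGCCATAAAAAA gives TTTTTTATGGCTCAGCTG, found at positions 120–137 on the template; the primer anneals here to the top strand with its 3' end pointing upstream.
The product runs from position 89 to position 137, so its length is 137 − 89 + 1 = 49 bp.

49 bp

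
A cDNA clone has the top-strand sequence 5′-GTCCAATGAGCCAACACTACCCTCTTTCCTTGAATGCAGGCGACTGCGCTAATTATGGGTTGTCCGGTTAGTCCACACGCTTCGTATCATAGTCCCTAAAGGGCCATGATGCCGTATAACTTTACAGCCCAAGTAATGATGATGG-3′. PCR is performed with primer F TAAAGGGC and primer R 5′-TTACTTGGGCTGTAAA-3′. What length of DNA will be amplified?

40 bp

Forward primer TAAAGGGC is found on the top strand at positions 97–104.
Reverse complement of the reverse primer: TTTACAGCCCAAGTAA. This occurs on the top strand at positions 121–136.
Amplicon spans positions 97–136: 40 bp.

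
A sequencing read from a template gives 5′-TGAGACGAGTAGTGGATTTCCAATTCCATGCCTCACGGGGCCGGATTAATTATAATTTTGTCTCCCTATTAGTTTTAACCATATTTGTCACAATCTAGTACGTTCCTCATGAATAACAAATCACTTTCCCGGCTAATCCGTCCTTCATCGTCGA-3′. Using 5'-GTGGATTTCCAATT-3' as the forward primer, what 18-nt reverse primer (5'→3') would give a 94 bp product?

5'-GAACGTACTAGATTGTGA-3'

The forward primer binds at positions 12–25, so a 94 bp product ends at position 12 + 94 − 1 = 105.
The reverse primer anneals to the top strand over positions 88–105, i.e. to TCACAATCTAGTACGTTC.
Its sequence written 5'→3' is the reverse complement: GAACGTACTAGATTGTGA.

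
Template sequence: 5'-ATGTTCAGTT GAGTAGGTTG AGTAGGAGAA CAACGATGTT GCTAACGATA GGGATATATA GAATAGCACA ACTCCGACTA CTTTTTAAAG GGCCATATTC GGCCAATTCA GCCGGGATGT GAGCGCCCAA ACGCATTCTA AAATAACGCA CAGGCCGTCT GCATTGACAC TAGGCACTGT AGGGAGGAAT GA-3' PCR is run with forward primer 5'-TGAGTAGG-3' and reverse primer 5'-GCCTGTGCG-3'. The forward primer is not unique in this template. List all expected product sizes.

146 bp, 137 bp

The forward primer TGAGTAGG matches the top strand at positions 10–17, 19–26.
The reverse primer's reverse complement is CGCACAGGC, matching at positions 147–155.
Each forward site pairs with the reverse site to give a product ending at position 155: sizes 146, 137 bp.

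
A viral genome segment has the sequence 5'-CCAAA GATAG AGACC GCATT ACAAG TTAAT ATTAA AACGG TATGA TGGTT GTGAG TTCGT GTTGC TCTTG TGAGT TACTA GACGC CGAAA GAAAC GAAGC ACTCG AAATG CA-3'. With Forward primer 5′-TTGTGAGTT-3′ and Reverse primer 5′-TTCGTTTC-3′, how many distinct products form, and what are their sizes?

Two products: 50 bp, 31 bp

The forward primer TTGTGAGTT matches the top strand at positions 49–57, 68–76.
The reverse primer's reverse complement is GAAACGAA, matching at positions 91–98.
Each forward site pairs with the reverse site to give a product ending at position 98: sizes 50, 31 bp.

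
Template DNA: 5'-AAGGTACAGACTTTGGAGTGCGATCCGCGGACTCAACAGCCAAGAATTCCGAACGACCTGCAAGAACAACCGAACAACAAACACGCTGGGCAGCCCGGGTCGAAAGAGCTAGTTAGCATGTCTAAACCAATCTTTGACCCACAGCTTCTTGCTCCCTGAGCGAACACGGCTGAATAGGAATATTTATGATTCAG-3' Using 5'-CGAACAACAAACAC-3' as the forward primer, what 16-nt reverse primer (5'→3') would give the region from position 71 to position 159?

The product's 3' end on the top strand is position 159.
The reverse primer anneals to the top strand over positions 144–159, i.e. to GCTTCTTGCTCCCTGA.
Its sequence written 5'→3' is the reverse complement: TCAGGGAGCAAGAAGC.

5'-TCAGGGAGCAAGAAGC-3'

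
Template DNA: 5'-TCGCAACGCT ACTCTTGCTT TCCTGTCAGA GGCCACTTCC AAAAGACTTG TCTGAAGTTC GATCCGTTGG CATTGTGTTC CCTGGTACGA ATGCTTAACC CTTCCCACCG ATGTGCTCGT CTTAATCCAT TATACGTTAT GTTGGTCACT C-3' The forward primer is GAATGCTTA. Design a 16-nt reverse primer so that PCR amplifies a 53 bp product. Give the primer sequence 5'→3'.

The forward primer binds at positions 89–97, so a 53 bp product ends at position 89 + 53 − 1 = 141.
The reverse primer anneals to the top strand over positions 126–141, i.e. to TCCATTATACGTTATG.
Its sequence written 5'→3' is the reverse complement: CATAACGTATAATGGA.

5'-CATAACGTATAATGGA-3'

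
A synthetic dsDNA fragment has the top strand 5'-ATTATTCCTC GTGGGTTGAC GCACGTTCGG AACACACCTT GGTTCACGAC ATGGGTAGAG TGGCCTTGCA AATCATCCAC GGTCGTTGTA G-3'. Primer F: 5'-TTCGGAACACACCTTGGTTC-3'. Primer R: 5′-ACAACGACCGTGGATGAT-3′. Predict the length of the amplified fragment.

64 bp

The forward primer matches the template at positions 26–45.
The reverse primer's reverse complement is ATCATCCACGGTCGTTGT, which matches the template at positions 72–89.
Product length = (reverse-primer end) − (forward-primer start) + 1 = 89 − 26 + 1 = 64 bp.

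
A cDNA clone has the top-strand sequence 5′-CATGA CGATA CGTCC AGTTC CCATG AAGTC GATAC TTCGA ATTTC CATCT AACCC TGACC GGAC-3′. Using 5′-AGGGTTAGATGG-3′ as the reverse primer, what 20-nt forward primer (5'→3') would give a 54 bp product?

The reverse primer's reverse complement CCATCTAACCCT matches the template at positions 45–56, so the product ends at position 56.
A 54 bp product then starts at position 56 − 54 + 1 = 3.
The forward primer is identical to the top strand there: TGACGATACGTCCAGTTCCC.

5'-TGACGATACGTCCAGTTCCC-3'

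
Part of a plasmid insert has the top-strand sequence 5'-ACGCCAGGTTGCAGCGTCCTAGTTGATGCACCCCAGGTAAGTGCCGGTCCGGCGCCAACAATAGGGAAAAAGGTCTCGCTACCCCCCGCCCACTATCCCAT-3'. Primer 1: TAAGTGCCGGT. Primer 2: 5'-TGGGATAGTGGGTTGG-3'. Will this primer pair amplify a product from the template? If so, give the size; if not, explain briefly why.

Primer 2 (TGGGATAGTGGGTTGG) does not match the top strand, and its reverse complement CCAACCCACTATCCCA does not match either.
With no annealing site for primer 2, no amplification occurs.

No product — primer 2 has no binding site in the template.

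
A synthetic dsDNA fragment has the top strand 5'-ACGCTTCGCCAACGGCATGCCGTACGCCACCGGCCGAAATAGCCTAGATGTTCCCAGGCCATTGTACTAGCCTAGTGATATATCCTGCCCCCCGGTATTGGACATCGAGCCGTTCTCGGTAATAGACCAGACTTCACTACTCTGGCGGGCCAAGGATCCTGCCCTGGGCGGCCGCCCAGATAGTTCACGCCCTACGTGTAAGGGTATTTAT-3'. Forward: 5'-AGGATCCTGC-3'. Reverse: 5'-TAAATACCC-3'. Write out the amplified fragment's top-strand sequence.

5'-AGGATCCTGCCCTGGGCGGCCGCCCAGATAGTTCACGCCCTACGTGTAAGGGTATTTA-3'

Scanning the template, AGGATCCTGC occurs at positions 153–162; this primer anneals to the bottom strand there with its 3' end pointing downstream.
The reverse primer's reverse complement is GGGTATTTA, which matches the template at positions 202–210.
The product is the template from position 153 through 210 (58 bp).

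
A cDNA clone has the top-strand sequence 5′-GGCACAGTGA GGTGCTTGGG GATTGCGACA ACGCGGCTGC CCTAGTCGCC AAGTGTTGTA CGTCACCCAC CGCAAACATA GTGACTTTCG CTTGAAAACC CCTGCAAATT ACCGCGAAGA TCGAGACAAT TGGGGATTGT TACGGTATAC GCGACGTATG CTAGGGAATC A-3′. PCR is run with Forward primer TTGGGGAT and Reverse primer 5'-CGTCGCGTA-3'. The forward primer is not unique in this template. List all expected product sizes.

141 bp, 27 bp

The forward primer TTGGGGAT matches the top strand at positions 16–23, 130–137.
The reverse primer's reverse complement is TACGCGACG, matching at positions 148–156.
Each forward site pairs with the reverse site to give a product ending at position 156: sizes 141, 27 bp.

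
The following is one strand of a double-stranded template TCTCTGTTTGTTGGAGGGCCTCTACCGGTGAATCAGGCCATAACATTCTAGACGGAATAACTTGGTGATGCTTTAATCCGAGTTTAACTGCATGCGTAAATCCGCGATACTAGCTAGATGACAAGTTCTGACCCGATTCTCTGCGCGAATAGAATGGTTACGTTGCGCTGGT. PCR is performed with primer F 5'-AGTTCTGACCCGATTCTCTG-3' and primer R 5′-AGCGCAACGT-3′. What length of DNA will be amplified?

46 bp

Forward primer AGTTCTGACCCGATTCTCTG is found on the top strand at positions 124–143.
The reverse primer's reverse complement is ACGTTGCGCT, which matches the template at positions 160–169.
Product length = (reverse-primer end) − (forward-primer start) + 1 = 169 − 124 + 1 = 46 bp.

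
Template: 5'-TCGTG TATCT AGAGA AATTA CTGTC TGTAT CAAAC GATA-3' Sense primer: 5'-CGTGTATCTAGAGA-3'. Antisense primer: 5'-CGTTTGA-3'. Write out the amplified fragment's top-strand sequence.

5'-CGTGTATCTAGAGAAATTACTGTCTGTATCAAACG-3'

Scanning the template, CGTGTATCTAGAGA occurs at positions 2–15; this primer anneals to the bottom strand there with its 3' end pointing downstream.
The reverse primer's reverse complement is TCAAACG, which matches the template at positions 30–36.
The product is the template from position 2 through 36 (35 bp).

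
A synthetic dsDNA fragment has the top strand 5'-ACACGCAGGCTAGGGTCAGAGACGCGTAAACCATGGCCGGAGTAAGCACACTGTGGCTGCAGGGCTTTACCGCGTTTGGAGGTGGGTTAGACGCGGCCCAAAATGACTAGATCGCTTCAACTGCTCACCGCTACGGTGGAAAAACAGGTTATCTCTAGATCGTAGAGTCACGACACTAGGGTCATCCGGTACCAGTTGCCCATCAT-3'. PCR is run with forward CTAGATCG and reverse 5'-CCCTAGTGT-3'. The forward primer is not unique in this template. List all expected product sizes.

75 bp, 27 bp

The forward primer CTAGATCG matches the top strand at positions 107–114, 155–162.
The reverse primer's reverse complement is ACACTAGGG, matching at positions 173–181.
Each forward site pairs with the reverse site to give a product ending at position 181: sizes 75, 27 bp.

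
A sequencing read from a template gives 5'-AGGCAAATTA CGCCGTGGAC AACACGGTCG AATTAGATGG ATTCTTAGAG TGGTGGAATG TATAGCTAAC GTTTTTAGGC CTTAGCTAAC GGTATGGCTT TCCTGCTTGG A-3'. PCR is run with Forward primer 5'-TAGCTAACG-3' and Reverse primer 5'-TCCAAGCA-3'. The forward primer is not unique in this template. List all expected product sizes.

The forward primer TAGCTAACG matches the top strand at positions 63–71, 83–91.
The reverse primer's reverse complement is TGCTTGGA, matching at positions 104–111.
Each forward site pairs with the reverse site to give a product ending at position 111: sizes 49, 29 bp.

49 bp, 29 bp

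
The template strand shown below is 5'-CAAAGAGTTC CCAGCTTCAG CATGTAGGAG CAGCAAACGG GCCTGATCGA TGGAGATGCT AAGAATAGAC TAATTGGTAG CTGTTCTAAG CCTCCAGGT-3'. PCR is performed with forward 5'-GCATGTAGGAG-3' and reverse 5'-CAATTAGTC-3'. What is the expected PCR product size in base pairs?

57 bp

The forward primer matches the template at positions 20–30.
Taking the reverse complement of CAATTAGTC gives GACTAATTG, found at positions 68–76 on the template; the primer anneals here to the top strand with its 3' end pointing upstream.
Amplicon spans positions 20–76: 57 bp.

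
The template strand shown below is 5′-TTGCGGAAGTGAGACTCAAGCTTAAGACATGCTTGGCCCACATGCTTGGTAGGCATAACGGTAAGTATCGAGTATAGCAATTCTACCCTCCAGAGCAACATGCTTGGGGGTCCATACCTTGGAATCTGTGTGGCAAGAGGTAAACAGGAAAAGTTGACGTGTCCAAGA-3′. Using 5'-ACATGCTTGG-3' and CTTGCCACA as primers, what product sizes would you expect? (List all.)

The forward primer ACATGCTTGG matches the top strand at positions 27–36, 40–49, 98–107.
The reverse primer's reverse complement is TGTGGCAAG, matching at positions 129–137.
Each forward site pairs with the reverse site to give a product ending at position 137: sizes 111, 98, 40 bp.

111 bp, 98 bp, 40 bp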